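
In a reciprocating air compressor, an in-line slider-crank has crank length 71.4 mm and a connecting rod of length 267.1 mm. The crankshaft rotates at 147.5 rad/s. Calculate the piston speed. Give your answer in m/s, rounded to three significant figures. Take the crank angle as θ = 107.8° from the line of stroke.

ω = 147.5 rad/s
For an in-line slider-crank, x = r cosθ + √(L² − r² sin²θ), so v = −rω sinθ·[1 + r cosθ/√(L² − r² sin²θ)].
With r = 0.0714 m, L = 0.2671 m, θ = 107.8°: √(L² − r² sin²θ) = 0.2583 m.
v = −0.0714·147.5·0.95213·[1 + 0.0714·-0.30570/0.2583] = -9.18 m/s.
|v| = 9.18 m/s.

9.18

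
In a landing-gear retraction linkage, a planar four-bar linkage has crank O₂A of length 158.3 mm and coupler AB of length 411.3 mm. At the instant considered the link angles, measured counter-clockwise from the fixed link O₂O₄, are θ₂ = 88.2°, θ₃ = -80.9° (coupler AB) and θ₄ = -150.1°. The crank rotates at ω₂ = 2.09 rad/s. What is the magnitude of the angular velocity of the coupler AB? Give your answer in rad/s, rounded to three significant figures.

ω₂ = 2.09 rad/s
Differentiating the loop-closure r₂e^{iθ₂}+r₃e^{iθ₃}=r₁+r₄e^{iθ₄} gives r₂ω₂e^{iθ₂}+r₃ω₃e^{iθ₃}=r₄ω₄e^{iθ₄}.
Eliminating the other unknown: ω₃ = r₂ω₂ sin(θ₄−θ₂) / [r₃ sin(θ₃−θ₄)].
Numerator sine = +0.85081; denominator sine = +0.93483.
Result = 0.1583·2.09·(+0.85081) / (0.4113·(+0.93483)) = +0.7321 rad/s; magnitude 0.7321 rad/s.

0.732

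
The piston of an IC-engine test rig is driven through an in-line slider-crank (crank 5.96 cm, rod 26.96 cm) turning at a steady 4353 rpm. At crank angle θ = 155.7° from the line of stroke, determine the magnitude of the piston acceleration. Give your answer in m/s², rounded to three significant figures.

9450

ω = 2π·4353/60 = 455.8 rad/s
x(θ) = r cosθ + √(L² − r² sin²θ); with ω constant, a = ω²·d²x/dθ².
d²x/dθ² = −r cosθ − r²(cos2θ)/√u − r⁴ sin²2θ/(4u^{3/2}),  u = L² − r² sin²θ = 0.0720826 m².
Substituting r = 0.0596 m, L = 0.2696 m, θ = 155.7°: d²x/dθ² = +0.045478 m.
a = ω²·d²x/dθ² = (455.8)²·(+0.045478) = +9450.2 m/s²;  |a| = 9450.2 m/s².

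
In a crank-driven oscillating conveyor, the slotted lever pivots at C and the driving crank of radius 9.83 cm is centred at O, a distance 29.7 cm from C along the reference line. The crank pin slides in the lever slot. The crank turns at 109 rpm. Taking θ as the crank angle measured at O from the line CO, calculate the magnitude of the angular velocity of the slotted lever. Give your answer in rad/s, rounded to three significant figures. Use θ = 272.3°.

1.23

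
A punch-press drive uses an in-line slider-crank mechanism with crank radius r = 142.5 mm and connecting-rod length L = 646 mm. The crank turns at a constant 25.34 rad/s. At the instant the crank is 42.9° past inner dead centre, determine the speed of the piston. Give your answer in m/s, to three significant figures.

2.86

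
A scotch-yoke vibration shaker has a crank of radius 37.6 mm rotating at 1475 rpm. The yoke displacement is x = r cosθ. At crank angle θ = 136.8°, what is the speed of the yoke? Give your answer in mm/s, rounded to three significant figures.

ω = 154.5 rad/s (from 1475 rpm).
x = r cosθ ⇒ ẋ = −rω sinθ.
|v| = rω|sinθ| = 0.0376·154.5·|sin 136.8°| = 3.9757 m/s = 3975.7 mm/s.

3980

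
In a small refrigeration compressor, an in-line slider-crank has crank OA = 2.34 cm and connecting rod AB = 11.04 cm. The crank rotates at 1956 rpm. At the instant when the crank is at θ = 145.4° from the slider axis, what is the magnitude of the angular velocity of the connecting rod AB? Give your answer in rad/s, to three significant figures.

ω = 204.8 rad/s (converted from 1956 rpm).
The rod makes angle φ with the slider axis where L sinφ = r sinθ; differentiating, L cosφ·φ̇ = r ω cosθ.
L cosφ = √(L² − r² sin²θ) = 0.1096 m.
|ω_rod| = r ω |cosθ| / √(L² − r² sin²θ) = 0.0234·204.8·0.82314/0.1096 = 35.999 rad/s.

36.0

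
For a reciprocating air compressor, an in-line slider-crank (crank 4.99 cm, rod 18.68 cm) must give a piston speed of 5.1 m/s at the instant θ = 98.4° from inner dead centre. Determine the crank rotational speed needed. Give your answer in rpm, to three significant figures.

For an in-line slider-crank, |v_piston| = rω|sinθ|·[1 + r cosθ/√(L² − r² sin²θ)].
With r = 0.0499 m, L = 0.1868 m, θ = 98.4°: the bracketed kinematic factor |dx/dθ| = 0.047367 m.
ω = v/|dx/dθ| = 5.1/0.047367 = 107.67 rad/s.
N = 60ω/(2π) = 1028.2 rpm.

1030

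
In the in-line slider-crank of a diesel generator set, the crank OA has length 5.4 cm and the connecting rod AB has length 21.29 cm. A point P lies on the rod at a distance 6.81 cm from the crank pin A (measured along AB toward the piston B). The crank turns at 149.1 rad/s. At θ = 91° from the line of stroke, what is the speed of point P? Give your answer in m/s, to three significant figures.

8.04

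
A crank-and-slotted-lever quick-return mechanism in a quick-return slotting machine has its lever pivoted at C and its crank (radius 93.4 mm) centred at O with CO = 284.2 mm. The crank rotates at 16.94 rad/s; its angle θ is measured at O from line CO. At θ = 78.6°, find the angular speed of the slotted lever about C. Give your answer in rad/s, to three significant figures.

ω = 16.94 rad/s
Crank pin A relative to C: A = (d + r cosθ, r sinθ); lever angle φ = atan2(r sinθ, d + r cosθ).
Differentiating tanφ: φ̇ = rω(d cosθ + r)/(d² + r² + 2dr cosθ).
d² + r² + 2dr cosθ = |CA|² = 0.0999865 m²;  d cosθ + r = +0.14957 m.
|ω_lever| = |0.0934·16.94·+0.14957| / 0.0999865 = 2.3669 rad/s.

2.37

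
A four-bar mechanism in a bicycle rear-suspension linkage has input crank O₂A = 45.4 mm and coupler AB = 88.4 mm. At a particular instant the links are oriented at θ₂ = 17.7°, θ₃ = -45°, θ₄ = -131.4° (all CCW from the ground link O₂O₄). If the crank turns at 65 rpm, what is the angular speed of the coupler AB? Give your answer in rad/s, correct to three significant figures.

ω₂ = 6.807 rad/s (from 65 rpm).
Differentiating the loop-closure r₂e^{iθ₂}+r₃e^{iθ₃}=r₁+r₄e^{iθ₄} gives r₂ω₂e^{iθ₂}+r₃ω₃e^{iθ₃}=r₄ω₄e^{iθ₄}.
Eliminating the other unknown: ω₃ = r₂ω₂ sin(θ₄−θ₂) / [r₃ sin(θ₃−θ₄)].
Numerator sine = -0.51354; denominator sine = +0.99803.
Result = 0.0454·6.807·(-0.51354) / (0.0884·(+0.99803)) = -1.7988 rad/s; magnitude 1.7988 rad/s.

1.80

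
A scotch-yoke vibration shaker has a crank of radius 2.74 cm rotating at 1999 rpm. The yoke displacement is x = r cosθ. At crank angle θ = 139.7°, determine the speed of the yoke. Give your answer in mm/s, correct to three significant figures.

3710

ω = 209.3 rad/s (from 1999 rpm).
x = r cosθ ⇒ ẋ = −rω sinθ.
|v| = rω|sinθ| = 0.0274·209.3·|sin 139.7°| = 3.7098 m/s = 3709.8 mm/s.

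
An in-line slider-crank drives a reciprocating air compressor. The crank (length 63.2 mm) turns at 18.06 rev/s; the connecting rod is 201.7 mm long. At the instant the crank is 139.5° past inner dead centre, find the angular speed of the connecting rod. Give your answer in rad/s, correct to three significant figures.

ω = 113.5 rad/s (converted from 18.06 rev/s).
The rod makes angle φ with the slider axis where L sinφ = r sinθ; differentiating, L cosφ·φ̇ = r ω cosθ.
L cosφ = √(L² − r² sin²θ) = 0.19748 m.
|ω_rod| = r ω |cosθ| / √(L² − r² sin²θ) = 0.0632·113.5·0.76041/0.19748 = 27.615 rad/s.

27.6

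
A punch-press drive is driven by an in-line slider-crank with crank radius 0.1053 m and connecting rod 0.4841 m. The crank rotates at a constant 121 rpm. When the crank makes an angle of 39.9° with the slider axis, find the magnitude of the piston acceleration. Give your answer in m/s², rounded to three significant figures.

13.7

ω = 2π·121/60 = 12.67 rad/s
x(θ) = r cosθ + √(L² − r² sin²θ); with ω constant, a = ω²·d²x/dθ².
d²x/dθ² = −r cosθ − r²(cos2θ)/√u − r⁴ sin²2θ/(4u^{3/2}),  u = L² − r² sin²θ = 0.229791 m².
Substituting r = 0.1053 m, L = 0.4841 m, θ = 39.9°: d²x/dθ² = -0.085149 m.
a = ω²·d²x/dθ² = (12.67)²·(-0.085149) = -13.671 m/s²;  |a| = 13.671 m/s².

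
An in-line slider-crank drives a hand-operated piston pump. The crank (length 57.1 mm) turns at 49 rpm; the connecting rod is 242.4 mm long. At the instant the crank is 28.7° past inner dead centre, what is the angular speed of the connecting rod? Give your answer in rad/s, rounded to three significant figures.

1.07

ω = 5.131 rad/s (converted from 49 rpm).
The rod makes angle φ with the slider axis where L sinφ = r sinθ; differentiating, L cosφ·φ̇ = r ω cosθ.
L cosφ = √(L² − r² sin²θ) = 0.24084 m.
|ω_rod| = r ω |cosθ| / √(L² − r² sin²θ) = 0.0571·5.131·0.87715/0.24084 = 1.0671 rad/s.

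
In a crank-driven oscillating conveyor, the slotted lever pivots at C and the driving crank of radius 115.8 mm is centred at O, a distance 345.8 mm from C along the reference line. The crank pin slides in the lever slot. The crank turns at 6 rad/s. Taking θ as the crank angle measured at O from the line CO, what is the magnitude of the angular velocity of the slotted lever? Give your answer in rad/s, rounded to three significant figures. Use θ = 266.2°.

ω = 6 rad/s
Crank pin A relative to C: A = (d + r cosθ, r sinθ); lever angle φ = atan2(r sinθ, d + r cosθ).
Differentiating tanφ: φ̇ = rω(d cosθ + r)/(d² + r² + 2dr cosθ).
d² + r² + 2dr cosθ = |CA|² = 0.12768 m²;  d cosθ + r = +0.092882 m.
|ω_lever| = |0.1158·6·+0.092882| / 0.12768 = 0.50544 rad/s.

0.505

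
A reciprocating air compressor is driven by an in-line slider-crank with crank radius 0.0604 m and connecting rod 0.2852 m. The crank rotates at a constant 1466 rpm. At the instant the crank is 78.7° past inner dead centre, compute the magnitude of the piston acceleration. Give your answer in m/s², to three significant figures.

5.06

ω = 2π·1466/60 = 153.5 rad/s
x(θ) = r cosθ + √(L² − r² sin²θ); with ω constant, a = ω²·d²x/dθ².
d²x/dθ² = −r cosθ − r²(cos2θ)/√u − r⁴ sin²2θ/(4u^{3/2}),  u = L² − r² sin²θ = 0.077831 m².
Substituting r = 0.0604 m, L = 0.2852 m, θ = 78.7°: d²x/dθ² = +0.00021475 m.
a = ω²·d²x/dθ² = (153.5)²·(+0.00021475) = +5.0613 m/s²;  |a| = 5.0613 m/s².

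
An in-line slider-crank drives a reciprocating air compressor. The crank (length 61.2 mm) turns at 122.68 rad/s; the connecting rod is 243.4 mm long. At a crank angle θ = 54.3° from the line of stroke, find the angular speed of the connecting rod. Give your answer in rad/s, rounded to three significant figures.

ω = 122.7 rad/s
The rod makes angle φ with the slider axis where L sinφ = r sinθ; differentiating, L cosφ·φ̇ = r ω cosθ.
L cosφ = √(L² − r² sin²θ) = 0.23827 m.
|ω_rod| = r ω |cosθ| / √(L² − r² sin²θ) = 0.0612·122.7·0.58354/0.23827 = 18.388 rad/s.

18.4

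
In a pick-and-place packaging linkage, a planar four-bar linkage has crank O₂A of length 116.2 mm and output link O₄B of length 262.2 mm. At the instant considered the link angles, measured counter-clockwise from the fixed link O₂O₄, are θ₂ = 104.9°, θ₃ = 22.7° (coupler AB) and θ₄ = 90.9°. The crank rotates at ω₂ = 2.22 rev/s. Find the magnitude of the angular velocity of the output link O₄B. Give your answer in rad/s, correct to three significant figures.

6.60

ω₂ = 13.95 rad/s (from 2.22 rev/s).
Differentiating the loop-closure r₂e^{iθ₂}+r₃e^{iθ₃}=r₁+r₄e^{iθ₄} gives r₂ω₂e^{iθ₂}+r₃ω₃e^{iθ₃}=r₄ω₄e^{iθ₄}.
Eliminating the other unknown: ω₄ = r₂ω₂ sin(θ₂−θ₃) / [r₄ sin(θ₄−θ₃)].
Numerator sine = +0.99075; denominator sine = +0.92849.
Result = 0.1162·13.95·(+0.99075) / (0.2622·(+0.92849)) = +6.5962 rad/s; magnitude 6.5962 rad/s.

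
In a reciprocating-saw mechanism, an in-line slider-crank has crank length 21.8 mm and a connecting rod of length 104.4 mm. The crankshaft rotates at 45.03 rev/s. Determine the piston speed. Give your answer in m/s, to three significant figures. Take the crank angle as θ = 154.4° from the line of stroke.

ω = 2π·45 = 282.9 rad/s
For an in-line slider-crank, x = r cosθ + √(L² − r² sin²θ), so v = −rω sinθ·[1 + r cosθ/√(L² − r² sin²θ)].
With r = 0.0218 m, L = 0.1044 m, θ = 154.4°: √(L² − r² sin²θ) = 0.10397 m.
v = −0.0218·282.9·0.43209·[1 + 0.0218·-0.90183/0.10397] = -2.1611 m/s.
|v| = 2.1611 m/s.

2.16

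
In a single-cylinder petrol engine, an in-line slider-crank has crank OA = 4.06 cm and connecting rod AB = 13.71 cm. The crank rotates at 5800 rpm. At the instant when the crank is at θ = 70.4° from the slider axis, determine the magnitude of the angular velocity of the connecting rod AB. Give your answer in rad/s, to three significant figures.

ω = 607.4 rad/s (converted from 5800 rpm).
The rod makes angle φ with the slider axis where L sinφ = r sinθ; differentiating, L cosφ·φ̇ = r ω cosθ.
L cosφ = √(L² − r² sin²θ) = 0.13166 m.
|ω_rod| = r ω |cosθ| / √(L² − r² sin²θ) = 0.0406·607.4·0.33545/0.13166 = 62.83 rad/s.

62.8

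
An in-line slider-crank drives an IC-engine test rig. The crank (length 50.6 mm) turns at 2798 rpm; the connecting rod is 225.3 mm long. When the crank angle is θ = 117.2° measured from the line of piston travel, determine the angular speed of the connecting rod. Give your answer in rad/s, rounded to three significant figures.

ω = 293 rad/s (converted from 2798 rpm).
The rod makes angle φ with the slider axis where L sinφ = r sinθ; differentiating, L cosφ·φ̇ = r ω cosθ.
L cosφ = √(L² − r² sin²θ) = 0.22076 m.
|ω_rod| = r ω |cosθ| / √(L² − r² sin²θ) = 0.0506·293·0.45710/0.22076 = 30.698 rad/s.

30.7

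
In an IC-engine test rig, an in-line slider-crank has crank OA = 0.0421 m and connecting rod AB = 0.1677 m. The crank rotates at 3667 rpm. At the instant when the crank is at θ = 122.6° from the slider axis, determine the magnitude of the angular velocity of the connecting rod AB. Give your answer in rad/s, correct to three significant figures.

ω = 384 rad/s (converted from 3667 rpm).
The rod makes angle φ with the slider axis where L sinφ = r sinθ; differentiating, L cosφ·φ̇ = r ω cosθ.
L cosφ = √(L² − r² sin²θ) = 0.16391 m.
|ω_rod| = r ω |cosθ| / √(L² − r² sin²θ) = 0.0421·384·0.53877/0.16391 = 53.141 rad/s.

53.1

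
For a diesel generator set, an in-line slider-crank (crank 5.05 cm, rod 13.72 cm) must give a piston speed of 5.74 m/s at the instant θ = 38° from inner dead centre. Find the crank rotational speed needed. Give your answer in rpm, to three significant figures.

For an in-line slider-crank, |v_piston| = rω|sinθ|·[1 + r cosθ/√(L² − r² sin²θ)].
With r = 0.0505 m, L = 0.1372 m, θ = 38°: the bracketed kinematic factor |dx/dθ| = 0.04035 m.
ω = v/|dx/dθ| = 5.74/0.04035 = 142.26 rad/s.
N = 60ω/(2π) = 1358.5 rpm.

1360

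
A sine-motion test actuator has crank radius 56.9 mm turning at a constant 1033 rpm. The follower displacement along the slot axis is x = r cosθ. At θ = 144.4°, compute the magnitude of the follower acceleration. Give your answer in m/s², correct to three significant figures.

ω = 108.2 rad/s (from 1033 rpm).
x = r cosθ ⇒ ẍ = −rω² cosθ (ω constant).
|a| = rω²|cosθ| = 0.0569·(108.2)²·|cos 144.4°| = 541.4 m/s².

541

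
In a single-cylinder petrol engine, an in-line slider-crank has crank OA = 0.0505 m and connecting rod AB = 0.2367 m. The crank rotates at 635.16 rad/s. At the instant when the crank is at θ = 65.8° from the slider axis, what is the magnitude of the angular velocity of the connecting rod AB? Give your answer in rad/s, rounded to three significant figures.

ω = 635.2 rad/s
The rod makes angle φ with the slider axis where L sinφ = r sinθ; differentiating, L cosφ·φ̇ = r ω cosθ.
L cosφ = √(L² − r² sin²θ) = 0.23217 m.
|ω_rod| = r ω |cosθ| / √(L² − r² sin²θ) = 0.0505·635.2·0.40992/0.23217 = 56.632 rad/s.

56.6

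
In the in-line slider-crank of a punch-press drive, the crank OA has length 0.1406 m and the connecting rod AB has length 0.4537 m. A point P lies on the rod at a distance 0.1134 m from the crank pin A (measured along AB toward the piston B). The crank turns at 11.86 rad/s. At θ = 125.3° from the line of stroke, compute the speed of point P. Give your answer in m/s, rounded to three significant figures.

ω = 11.86 rad/s.  Crank-pin speed |V_A| = rω = 1.6675 m/s, perpendicular to OA.
Rod angle: sinφ = −(r/L) sinθ ⇒ φ = -14.650°; ω_rod = −rω cosθ/√(L²−r²sin²θ) = +2.1952 rad/s.
V_P = V_A + ω_rod × AP, with AP = 0.1134 m along the rod.
Components: V_Px = −rω sinθ − a·ω_rod·sinφ = -1.298 m/s;  V_Py = rω cosθ + a·ω_rod·cosφ = -0.72274 m/s.
|V_P| = √(V_Px² + V_Py²) = 1.4856 m/s.

1.49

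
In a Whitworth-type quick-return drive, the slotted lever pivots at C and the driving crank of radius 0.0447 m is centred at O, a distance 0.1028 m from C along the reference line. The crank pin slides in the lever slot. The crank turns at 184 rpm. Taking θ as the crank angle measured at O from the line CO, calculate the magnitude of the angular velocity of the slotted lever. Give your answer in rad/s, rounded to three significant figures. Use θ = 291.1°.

4.43

ω = 19.27 rad/s (from 184 rpm).
Crank pin A relative to C: A = (d + r cosθ, r sinθ); lever angle φ = atan2(r sinθ, d + r cosθ).
Differentiating tanφ: φ̇ = rω(d cosθ + r)/(d² + r² + 2dr cosθ).
d² + r² + 2dr cosθ = |CA|² = 0.0158744 m²;  d cosθ + r = +0.081708 m.
|ω_lever| = |0.0447·19.27·+0.081708| / 0.0158744 = 4.4332 rad/s.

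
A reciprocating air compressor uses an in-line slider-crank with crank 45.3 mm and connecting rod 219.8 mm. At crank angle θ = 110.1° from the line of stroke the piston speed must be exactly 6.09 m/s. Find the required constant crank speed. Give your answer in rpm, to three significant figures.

For an in-line slider-crank, |v_piston| = rω|sinθ|·[1 + r cosθ/√(L² − r² sin²θ)].
With r = 0.0453 m, L = 0.2198 m, θ = 110.1°: the bracketed kinematic factor |dx/dθ| = 0.03947 m.
ω = v/|dx/dθ| = 6.09/0.03947 = 154.29 rad/s.
N = 60ω/(2π) = 1473.4 rpm.

1470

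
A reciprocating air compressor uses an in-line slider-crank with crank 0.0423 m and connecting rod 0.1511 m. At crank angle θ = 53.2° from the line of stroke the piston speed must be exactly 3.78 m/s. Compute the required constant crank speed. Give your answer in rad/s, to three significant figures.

95.2

For an in-line slider-crank, |v_piston| = rω|sinθ|·[1 + r cosθ/√(L² − r² sin²θ)].
With r = 0.0423 m, L = 0.1511 m, θ = 53.2°: the bracketed kinematic factor |dx/dθ| = 0.039699 m.
ω = v/|dx/dθ| = 3.78/0.039699 = 95.216 rad/s.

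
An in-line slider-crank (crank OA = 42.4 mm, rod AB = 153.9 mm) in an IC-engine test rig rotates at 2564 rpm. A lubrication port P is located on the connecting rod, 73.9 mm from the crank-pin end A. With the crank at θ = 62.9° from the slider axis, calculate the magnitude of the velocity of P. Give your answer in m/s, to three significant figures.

ω = 268.5 rad/s.  Crank-pin speed |V_A| = rω = 11.384 m/s, perpendicular to OA.
Rod angle: sinφ = −(r/L) sinθ ⇒ φ = -14.197°; ω_rod = −rω cosθ/√(L²−r²sin²θ) = -34.76 rad/s.
V_P = V_A + ω_rod × AP, with AP = 0.0739 m along the rod.
Components: V_Px = −rω sinθ − a·ω_rod·sinφ = -10.765 m/s;  V_Py = rω cosθ + a·ω_rod·cosφ = +2.6958 m/s.
|V_P| = √(V_Px² + V_Py²) = 11.097 m/s.

11.1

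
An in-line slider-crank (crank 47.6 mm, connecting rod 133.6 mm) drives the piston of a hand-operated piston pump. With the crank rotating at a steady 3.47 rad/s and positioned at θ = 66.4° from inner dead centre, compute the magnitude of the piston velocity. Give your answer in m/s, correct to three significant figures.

0.174

ω = 3.47 rad/s
For an in-line slider-crank, x = r cosθ + √(L² − r² sin²θ), so v = −rω sinθ·[1 + r cosθ/√(L² − r² sin²θ)].
With r = 0.0476 m, L = 0.1336 m, θ = 66.4°: √(L² − r² sin²θ) = 0.12628 m.
v = −0.0476·3.47·0.91636·[1 + 0.0476·0.40035/0.12628] = -0.1742 m/s.
|v| = 0.1742 m/s.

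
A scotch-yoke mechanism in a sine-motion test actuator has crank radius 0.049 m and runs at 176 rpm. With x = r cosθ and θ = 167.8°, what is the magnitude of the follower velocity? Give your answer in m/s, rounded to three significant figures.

0.191

ω = 18.43 rad/s (from 176 rpm).
x = r cosθ ⇒ ẋ = −rω sinθ.
|v| = rω|sinθ| = 0.049·18.43·|sin 167.8°| = 0.19085 m/s.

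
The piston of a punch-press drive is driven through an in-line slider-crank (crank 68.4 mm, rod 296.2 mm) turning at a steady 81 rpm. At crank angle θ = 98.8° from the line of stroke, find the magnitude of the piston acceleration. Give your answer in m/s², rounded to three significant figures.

1.86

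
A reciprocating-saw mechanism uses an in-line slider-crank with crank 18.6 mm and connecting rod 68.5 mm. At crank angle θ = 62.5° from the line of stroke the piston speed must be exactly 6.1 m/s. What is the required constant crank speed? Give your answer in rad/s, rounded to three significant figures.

327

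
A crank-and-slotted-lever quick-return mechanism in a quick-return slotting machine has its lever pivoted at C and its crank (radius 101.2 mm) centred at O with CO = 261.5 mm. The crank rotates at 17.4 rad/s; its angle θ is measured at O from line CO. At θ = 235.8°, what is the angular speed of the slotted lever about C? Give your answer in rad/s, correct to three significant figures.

1.65

ω = 17.4 rad/s
Crank pin A relative to C: A = (d + r cosθ, r sinθ); lever angle φ = atan2(r sinθ, d + r cosθ).
Differentiating tanφ: φ̇ = rω(d cosθ + r)/(d² + r² + 2dr cosθ).
d² + r² + 2dr cosθ = |CA|² = 0.048874 m²;  d cosθ + r = -0.045785 m.
|ω_lever| = |0.1012·17.4·-0.045785| / 0.048874 = 1.6496 rad/s.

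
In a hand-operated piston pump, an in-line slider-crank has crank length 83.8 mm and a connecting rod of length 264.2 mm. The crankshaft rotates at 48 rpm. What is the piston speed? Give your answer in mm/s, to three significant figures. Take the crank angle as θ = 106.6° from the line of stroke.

365

ω = 2π·48/60 = 5.027 rad/s
For an in-line slider-crank, x = r cosθ + √(L² − r² sin²θ), so v = −rω sinθ·[1 + r cosθ/√(L² − r² sin²θ)].
With r = 0.0838 m, L = 0.2642 m, θ = 106.6°: √(L² − r² sin²θ) = 0.2517 m.
v = −0.0838·5.027·0.95832·[1 + 0.0838·-0.28569/0.2517] = -0.36527 m/s.
|v| = 0.36527 m/s = 365.27 mm/s.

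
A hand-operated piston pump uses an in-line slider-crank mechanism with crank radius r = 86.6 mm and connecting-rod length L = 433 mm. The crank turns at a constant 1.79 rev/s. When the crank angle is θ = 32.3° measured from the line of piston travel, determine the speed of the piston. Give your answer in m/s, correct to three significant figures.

ω = 2π·1.79 = 11.25 rad/s
For an in-line slider-crank, x = r cosθ + √(L² − r² sin²θ), so v = −rω sinθ·[1 + r cosθ/√(L² − r² sin²θ)].
With r = 0.0866 m, L = 0.433 m, θ = 32.3°: √(L² − r² sin²θ) = 0.43052 m.
v = −0.0866·11.25·0.53435·[1 + 0.0866·0.84526/0.43052] = -0.60894 m/s.
|v| = 0.60894 m/s.

0.609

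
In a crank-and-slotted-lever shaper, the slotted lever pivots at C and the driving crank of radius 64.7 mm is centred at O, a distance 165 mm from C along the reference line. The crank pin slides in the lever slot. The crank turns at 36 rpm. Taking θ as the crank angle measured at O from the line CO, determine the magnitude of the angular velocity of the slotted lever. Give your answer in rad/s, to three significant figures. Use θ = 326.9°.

ω = 3.77 rad/s (from 36 rpm).
Crank pin A relative to C: A = (d + r cosθ, r sinθ); lever angle φ = atan2(r sinθ, d + r cosθ).
Differentiating tanφ: φ̇ = rω(d cosθ + r)/(d² + r² + 2dr cosθ).
d² + r² + 2dr cosθ = |CA|² = 0.0492972 m²;  d cosθ + r = +0.20292 m.
|ω_lever| = |0.0647·3.77·+0.20292| / 0.0492972 = 1.004 rad/s.

1.00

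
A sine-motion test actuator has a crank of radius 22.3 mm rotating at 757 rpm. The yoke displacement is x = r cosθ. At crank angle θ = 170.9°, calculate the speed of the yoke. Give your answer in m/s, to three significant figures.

ω = 79.27 rad/s (from 757 rpm).
x = r cosθ ⇒ ẋ = −rω sinθ.
|v| = rω|sinθ| = 0.0223·79.27·|sin 170.9°| = 0.27959 m/s.

0.280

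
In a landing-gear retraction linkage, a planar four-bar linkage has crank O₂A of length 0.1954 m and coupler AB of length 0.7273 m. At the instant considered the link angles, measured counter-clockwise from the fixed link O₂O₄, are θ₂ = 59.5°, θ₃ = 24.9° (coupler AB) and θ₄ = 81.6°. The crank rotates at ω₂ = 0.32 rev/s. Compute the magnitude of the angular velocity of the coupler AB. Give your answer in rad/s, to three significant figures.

ω₂ = 2.011 rad/s (from 0.32 rev/s).
Differentiating the loop-closure r₂e^{iθ₂}+r₃e^{iθ₃}=r₁+r₄e^{iθ₄} gives r₂ω₂e^{iθ₂}+r₃ω₃e^{iθ₃}=r₄ω₄e^{iθ₄}.
Eliminating the other unknown: ω₃ = r₂ω₂ sin(θ₄−θ₂) / [r₃ sin(θ₃−θ₄)].
Numerator sine = +0.37622; denominator sine = -0.83581.
Result = 0.1954·2.011·(+0.37622) / (0.7273·(-0.83581)) = -0.24315 rad/s; magnitude 0.24315 rad/s.

0.243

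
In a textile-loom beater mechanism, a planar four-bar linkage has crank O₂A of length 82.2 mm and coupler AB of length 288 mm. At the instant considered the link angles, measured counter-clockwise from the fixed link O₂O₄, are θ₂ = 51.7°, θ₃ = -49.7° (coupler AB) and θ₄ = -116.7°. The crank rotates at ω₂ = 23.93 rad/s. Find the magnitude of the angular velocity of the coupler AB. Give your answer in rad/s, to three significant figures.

1.49

ω₂ = 23.93 rad/s
Differentiating the loop-closure r₂e^{iθ₂}+r₃e^{iθ₃}=r₁+r₄e^{iθ₄} gives r₂ω₂e^{iθ₂}+r₃ω₃e^{iθ₃}=r₄ω₄e^{iθ₄}.
Eliminating the other unknown: ω₃ = r₂ω₂ sin(θ₄−θ₂) / [r₃ sin(θ₃−θ₄)].
Numerator sine = -0.20108; denominator sine = +0.92050.
Result = 0.0822·23.93·(-0.20108) / (0.288·(+0.92050)) = -1.492 rad/s; magnitude 1.492 rad/s.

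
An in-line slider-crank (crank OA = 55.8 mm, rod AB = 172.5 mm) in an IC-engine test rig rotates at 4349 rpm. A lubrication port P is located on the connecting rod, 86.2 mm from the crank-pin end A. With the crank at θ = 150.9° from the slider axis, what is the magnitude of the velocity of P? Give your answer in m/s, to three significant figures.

15.3

ω = 455.4 rad/s.  Crank-pin speed |V_A| = rω = 25.413 m/s, perpendicular to OA.
Rod angle: sinφ = −(r/L) sinθ ⇒ φ = -9.051°; ω_rod = −rω cosθ/√(L²−r²sin²θ) = +130.35 rad/s.
V_P = V_A + ω_rod × AP, with AP = 0.0862 m along the rod.
Components: V_Px = −rω sinθ − a·ω_rod·sinφ = -10.592 m/s;  V_Py = rω cosθ + a·ω_rod·cosφ = -11.109 m/s.
|V_P| = √(V_Px² + V_Py²) = 15.349 m/s.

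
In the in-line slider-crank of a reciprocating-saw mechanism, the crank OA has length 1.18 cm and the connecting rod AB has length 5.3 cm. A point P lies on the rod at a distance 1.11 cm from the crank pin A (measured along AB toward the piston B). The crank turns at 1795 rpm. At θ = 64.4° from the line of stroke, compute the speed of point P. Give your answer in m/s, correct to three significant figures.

2.18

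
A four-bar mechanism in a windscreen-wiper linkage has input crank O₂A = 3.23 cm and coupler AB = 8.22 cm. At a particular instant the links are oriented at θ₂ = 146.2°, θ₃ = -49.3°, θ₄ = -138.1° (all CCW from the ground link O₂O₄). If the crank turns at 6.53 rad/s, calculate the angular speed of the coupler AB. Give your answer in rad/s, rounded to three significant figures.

2.49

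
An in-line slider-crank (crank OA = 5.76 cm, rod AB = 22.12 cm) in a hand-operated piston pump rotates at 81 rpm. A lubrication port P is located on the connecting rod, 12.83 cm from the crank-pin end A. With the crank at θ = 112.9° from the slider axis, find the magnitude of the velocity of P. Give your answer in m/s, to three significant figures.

ω = 8.482 rad/s.  Crank-pin speed |V_A| = rω = 0.48858 m/s, perpendicular to OA.
Rod angle: sinφ = −(r/L) sinθ ⇒ φ = -13.879°; ω_rod = −rω cosθ/√(L²−r²sin²θ) = +0.88533 rad/s.
V_P = V_A + ω_rod × AP, with AP = 0.1283 m along the rod.
Components: V_Px = −rω sinθ − a·ω_rod·sinφ = -0.42283 m/s;  V_Py = rω cosθ + a·ω_rod·cosφ = -0.079846 m/s.
|V_P| = √(V_Px² + V_Py²) = 0.4303 m/s.

0.430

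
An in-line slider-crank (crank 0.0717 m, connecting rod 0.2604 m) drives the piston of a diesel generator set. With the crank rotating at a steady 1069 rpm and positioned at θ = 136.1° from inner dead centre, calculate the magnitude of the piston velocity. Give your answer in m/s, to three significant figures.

4.44

ω = 2π·1069/60 = 111.9 rad/s
For an in-line slider-crank, x = r cosθ + √(L² − r² sin²θ), so v = −rω sinθ·[1 + r cosθ/√(L² − r² sin²θ)].
With r = 0.0717 m, L = 0.2604 m, θ = 136.1°: √(L² − r² sin²θ) = 0.25561 m.
v = −0.0717·111.9·0.69340·[1 + 0.0717·-0.72055/0.25561] = -4.4407 m/s.
|v| = 4.4407 m/s.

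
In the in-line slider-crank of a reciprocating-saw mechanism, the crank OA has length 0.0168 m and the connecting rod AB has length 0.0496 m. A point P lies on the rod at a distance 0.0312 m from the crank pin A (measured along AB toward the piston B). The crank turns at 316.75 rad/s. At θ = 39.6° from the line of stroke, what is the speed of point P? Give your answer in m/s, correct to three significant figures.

ω = 316.8 rad/s.  Crank-pin speed |V_A| = rω = 5.3214 m/s, perpendicular to OA.
Rod angle: sinφ = −(r/L) sinθ ⇒ φ = -12.468°; ω_rod = −rω cosθ/√(L²−r²sin²θ) = -84.662 rad/s.
V_P = V_A + ω_rod × AP, with AP = 0.0312 m along the rod.
Components: V_Px = −rω sinθ − a·ω_rod·sinφ = -3.9623 m/s;  V_Py = rω cosθ + a·ω_rod·cosφ = +1.521 m/s.
|V_P| = √(V_Px² + V_Py²) = 4.2442 m/s.

4.24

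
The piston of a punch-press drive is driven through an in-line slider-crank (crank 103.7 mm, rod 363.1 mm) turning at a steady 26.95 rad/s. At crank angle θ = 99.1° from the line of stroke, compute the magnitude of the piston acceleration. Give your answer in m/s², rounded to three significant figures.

ω = 26.95 rad/s
x(θ) = r cosθ + √(L² − r² sin²θ); with ω constant, a = ω²·d²x/dθ².
d²x/dθ² = −r cosθ − r²(cos2θ)/√u − r⁴ sin²2θ/(4u^{3/2}),  u = L² − r² sin²θ = 0.121357 m².
Substituting r = 0.1037 m, L = 0.3631 m, θ = 99.1°: d²x/dθ² = +0.045659 m.
a = ω²·d²x/dθ² = (26.95)²·(+0.045659) = +33.162 m/s²;  |a| = 33.162 m/s².

33.2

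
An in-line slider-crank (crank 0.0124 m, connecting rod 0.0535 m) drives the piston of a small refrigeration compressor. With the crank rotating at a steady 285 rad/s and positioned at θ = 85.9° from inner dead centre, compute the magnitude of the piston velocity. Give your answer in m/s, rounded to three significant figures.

3.58

ω = 285 rad/s
For an in-line slider-crank, x = r cosθ + √(L² − r² sin²θ), so v = −rω sinθ·[1 + r cosθ/√(L² − r² sin²θ)].
With r = 0.0124 m, L = 0.0535 m, θ = 85.9°: √(L² − r² sin²θ) = 0.052051 m.
v = −0.0124·285·0.99744·[1 + 0.0124·0.07150/0.052051] = -3.585 m/s.
|v| = 3.585 m/s.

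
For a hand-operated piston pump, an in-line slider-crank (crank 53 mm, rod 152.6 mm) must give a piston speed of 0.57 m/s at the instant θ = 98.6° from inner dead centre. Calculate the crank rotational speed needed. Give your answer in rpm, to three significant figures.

110

For an in-line slider-crank, |v_piston| = rω|sinθ|·[1 + r cosθ/√(L² − r² sin²θ)].
With r = 0.053 m, L = 0.1526 m, θ = 98.6°: the bracketed kinematic factor |dx/dθ| = 0.049506 m.
ω = v/|dx/dθ| = 0.57/0.049506 = 11.514 rad/s.
N = 60ω/(2π) = 109.95 rpm.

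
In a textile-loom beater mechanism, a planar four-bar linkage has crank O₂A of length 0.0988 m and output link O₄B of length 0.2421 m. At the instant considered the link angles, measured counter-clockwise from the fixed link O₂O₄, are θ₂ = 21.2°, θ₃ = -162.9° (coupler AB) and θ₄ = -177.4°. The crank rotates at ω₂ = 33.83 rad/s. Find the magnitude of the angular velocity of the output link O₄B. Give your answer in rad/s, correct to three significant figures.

ω₂ = 33.83 rad/s
Differentiating the loop-closure r₂e^{iθ₂}+r₃e^{iθ₃}=r₁+r₄e^{iθ₄} gives r₂ω₂e^{iθ₂}+r₃ω₃e^{iθ₃}=r₄ω₄e^{iθ₄}.
Eliminating the other unknown: ω₄ = r₂ω₂ sin(θ₂−θ₃) / [r₄ sin(θ₄−θ₃)].
Numerator sine = -0.07150; denominator sine = -0.25038.
Result = 0.0988·33.83·(-0.07150) / (0.2421·(-0.25038)) = +3.9423 rad/s; magnitude 3.9423 rad/s.

3.94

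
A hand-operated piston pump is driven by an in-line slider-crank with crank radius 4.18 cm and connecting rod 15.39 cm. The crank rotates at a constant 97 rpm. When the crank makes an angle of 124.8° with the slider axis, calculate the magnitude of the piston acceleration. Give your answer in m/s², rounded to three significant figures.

2.86

ω = 2π·97/60 = 10.16 rad/s
x(θ) = r cosθ + √(L² − r² sin²θ); with ω constant, a = ω²·d²x/dθ².
d²x/dθ² = −r cosθ − r²(cos2θ)/√u − r⁴ sin²2θ/(4u^{3/2}),  u = L² − r² sin²θ = 0.0225071 m².
Substituting r = 0.0418 m, L = 0.1539 m, θ = 124.8°: d²x/dθ² = +0.027717 m.
a = ω²·d²x/dθ² = (10.16)²·(+0.027717) = +2.8599 m/s²;  |a| = 2.8599 m/s².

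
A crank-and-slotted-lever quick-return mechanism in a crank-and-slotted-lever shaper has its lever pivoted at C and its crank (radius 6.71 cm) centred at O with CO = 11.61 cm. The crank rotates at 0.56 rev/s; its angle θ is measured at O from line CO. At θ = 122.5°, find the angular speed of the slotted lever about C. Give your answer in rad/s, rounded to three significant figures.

0.116

ω = 3.519 rad/s (from 0.56 rev/s).
Crank pin A relative to C: A = (d + r cosθ, r sinθ); lever angle φ = atan2(r sinθ, d + r cosθ).
Differentiating tanφ: φ̇ = rω(d cosθ + r)/(d² + r² + 2dr cosθ).
d² + r² + 2dr cosθ = |CA|² = 0.00961016 m²;  d cosθ + r = +0.0047195 m.
|ω_lever| = |0.0671·3.519·+0.0047195| / 0.00961016 = 0.11595 rad/s.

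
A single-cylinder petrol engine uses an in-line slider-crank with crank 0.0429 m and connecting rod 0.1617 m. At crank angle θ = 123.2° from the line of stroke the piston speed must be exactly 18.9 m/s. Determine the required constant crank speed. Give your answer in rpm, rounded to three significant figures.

For an in-line slider-crank, |v_piston| = rω|sinθ|·[1 + r cosθ/√(L² − r² sin²θ)].
With r = 0.0429 m, L = 0.1617 m, θ = 123.2°: the bracketed kinematic factor |dx/dθ| = 0.030549 m.
ω = v/|dx/dθ| = 18.9/0.030549 = 618.68 rad/s.
N = 60ω/(2π) = 5908 rpm.

5910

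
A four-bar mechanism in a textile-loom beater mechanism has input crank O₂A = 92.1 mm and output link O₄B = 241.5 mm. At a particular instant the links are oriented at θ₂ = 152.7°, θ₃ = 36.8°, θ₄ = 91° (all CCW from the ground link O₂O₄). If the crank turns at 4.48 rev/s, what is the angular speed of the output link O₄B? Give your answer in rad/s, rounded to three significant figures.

11.9

ω₂ = 28.15 rad/s (from 4.48 rev/s).
Differentiating the loop-closure r₂e^{iθ₂}+r₃e^{iθ₃}=r₁+r₄e^{iθ₄} gives r₂ω₂e^{iθ₂}+r₃ω₃e^{iθ₃}=r₄ω₄e^{iθ₄}.
Eliminating the other unknown: ω₄ = r₂ω₂ sin(θ₂−θ₃) / [r₄ sin(θ₄−θ₃)].
Numerator sine = +0.89956; denominator sine = +0.81106.
Result = 0.0921·28.15·(+0.89956) / (0.2415·(+0.81106)) = +11.906 rad/s; magnitude 11.906 rad/s.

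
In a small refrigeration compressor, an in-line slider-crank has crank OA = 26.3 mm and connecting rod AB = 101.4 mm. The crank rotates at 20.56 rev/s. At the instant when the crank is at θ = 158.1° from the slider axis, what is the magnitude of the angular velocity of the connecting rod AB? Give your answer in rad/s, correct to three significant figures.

31.2

ω = 129.2 rad/s (converted from 20.56 rev/s).
The rod makes angle φ with the slider axis where L sinφ = r sinθ; differentiating, L cosφ·φ̇ = r ω cosθ.
L cosφ = √(L² − r² sin²θ) = 0.10092 m.
|ω_rod| = r ω |cosθ| / √(L² − r² sin²θ) = 0.0263·129.2·0.92784/0.10092 = 31.234 rad/s.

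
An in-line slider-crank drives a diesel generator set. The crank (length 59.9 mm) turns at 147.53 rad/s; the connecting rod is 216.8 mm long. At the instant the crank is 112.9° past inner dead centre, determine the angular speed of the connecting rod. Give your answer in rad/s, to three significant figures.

ω = 147.5 rad/s
The rod makes angle φ with the slider axis where L sinφ = r sinθ; differentiating, L cosφ·φ̇ = r ω cosθ.
L cosφ = √(L² − r² sin²θ) = 0.20966 m.
|ω_rod| = r ω |cosθ| / √(L² − r² sin²θ) = 0.0599·147.5·0.38912/0.20966 = 16.401 rad/s.

16.4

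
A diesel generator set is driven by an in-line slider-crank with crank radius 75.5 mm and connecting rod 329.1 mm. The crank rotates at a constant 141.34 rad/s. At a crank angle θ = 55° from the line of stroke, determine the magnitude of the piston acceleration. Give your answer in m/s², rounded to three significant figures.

ω = 141.3 rad/s
x(θ) = r cosθ + √(L² − r² sin²θ); with ω constant, a = ω²·d²x/dθ².
d²x/dθ² = −r cosθ − r²(cos2θ)/√u − r⁴ sin²2θ/(4u^{3/2}),  u = L² − r² sin²θ = 0.104482 m².
Substituting r = 0.0755 m, L = 0.3291 m, θ = 55°: d²x/dθ² = -0.037486 m.
a = ω²·d²x/dθ² = (141.3)²·(-0.037486) = -748.86 m/s²;  |a| = 748.86 m/s².

749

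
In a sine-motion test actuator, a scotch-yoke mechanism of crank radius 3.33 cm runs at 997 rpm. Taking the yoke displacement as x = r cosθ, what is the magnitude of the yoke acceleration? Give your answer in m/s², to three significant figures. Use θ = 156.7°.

ω = 104.4 rad/s (from 997 rpm).
x = r cosθ ⇒ ẍ = −rω² cosθ (ω constant).
|a| = rω²|cosθ| = 0.0333·(104.4)²·|cos 156.7°| = 333.38 m/s².

333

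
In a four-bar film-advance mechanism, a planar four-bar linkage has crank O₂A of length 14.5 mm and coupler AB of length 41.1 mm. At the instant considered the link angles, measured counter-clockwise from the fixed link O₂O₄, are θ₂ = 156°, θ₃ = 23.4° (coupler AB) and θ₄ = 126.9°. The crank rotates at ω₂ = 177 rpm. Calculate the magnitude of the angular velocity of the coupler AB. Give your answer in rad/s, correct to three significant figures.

ω₂ = 18.54 rad/s (from 177 rpm).
Differentiating the loop-closure r₂e^{iθ₂}+r₃e^{iθ₃}=r₁+r₄e^{iθ₄} gives r₂ω₂e^{iθ₂}+r₃ω₃e^{iθ₃}=r₄ω₄e^{iθ₄}.
Eliminating the other unknown: ω₃ = r₂ω₂ sin(θ₄−θ₂) / [r₃ sin(θ₃−θ₄)].
Numerator sine = -0.48634; denominator sine = -0.97237.
Result = 0.0145·18.54·(-0.48634) / (0.0411·(-0.97237)) = +3.2706 rad/s; magnitude 3.2706 rad/s.

3.27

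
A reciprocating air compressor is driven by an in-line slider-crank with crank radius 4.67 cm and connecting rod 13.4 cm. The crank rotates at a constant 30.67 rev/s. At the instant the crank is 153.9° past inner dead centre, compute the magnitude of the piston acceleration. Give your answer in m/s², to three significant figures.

1170

ω = 2π·30.7 = 192.7 rad/s
x(θ) = r cosθ + √(L² − r² sin²θ); with ω constant, a = ω²·d²x/dθ².
d²x/dθ² = −r cosθ − r²(cos2θ)/√u − r⁴ sin²2θ/(4u^{3/2}),  u = L² − r² sin²θ = 0.0175339 m².
Substituting r = 0.0467 m, L = 0.134 m, θ = 153.9°: d²x/dθ² = +0.031524 m.
a = ω²·d²x/dθ² = (192.7)²·(+0.031524) = +1170.6 m/s²;  |a| = 1170.6 m/s².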